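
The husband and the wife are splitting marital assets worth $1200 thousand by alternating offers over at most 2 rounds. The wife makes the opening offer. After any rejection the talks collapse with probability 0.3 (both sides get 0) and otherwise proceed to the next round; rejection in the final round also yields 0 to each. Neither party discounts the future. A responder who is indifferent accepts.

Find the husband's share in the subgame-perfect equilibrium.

840

Round 2 (the husband proposes): rejection yields 0 for the wife; the husband offers 0 and keeps 1200.
Round 1 (the wife proposes): rejecting gives the husband an expected 0.7 × 1200 = 840; the wife offers that and keeps 360.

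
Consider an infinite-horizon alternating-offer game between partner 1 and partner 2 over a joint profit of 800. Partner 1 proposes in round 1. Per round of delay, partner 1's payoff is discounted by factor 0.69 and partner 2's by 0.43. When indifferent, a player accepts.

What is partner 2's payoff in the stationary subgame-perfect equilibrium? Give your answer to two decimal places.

Let x be partner 1's share when partner 1 proposes and y be partner 2's share when partner 2 proposes.
Partner 2 accepts iff offered ≥ 0.43·y, so x = 800 − 0.43y. Symmetrically y = 800 − 0.69x.
Substituting: x = 800 − 0.43(800 − 0.69x), giving x(1 − 0.69·0.43) = 800(1 − 0.43).
So x = 800 × 0.57 / 0.7033 ≈ 648.3720, and partner 2 receives 800 − x ≈ 151.6280.

151.63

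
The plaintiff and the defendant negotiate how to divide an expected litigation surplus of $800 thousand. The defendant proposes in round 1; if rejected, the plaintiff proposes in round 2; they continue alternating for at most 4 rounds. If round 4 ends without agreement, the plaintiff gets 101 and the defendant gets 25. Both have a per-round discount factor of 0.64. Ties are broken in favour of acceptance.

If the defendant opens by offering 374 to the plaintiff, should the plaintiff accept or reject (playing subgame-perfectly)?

Round 4 (the plaintiff proposes): the defendant gets 25 if talks fail, so the plaintiff offers 25 and keeps 775.
Round 3 (the defendant proposes): the plaintiff can get 775 next round, worth 0.64 × 775 = 496 now, so the defendant offers 496, keeping 304.
Round 2 (the plaintiff proposes): the defendant can get 304 next round, worth 0.64 × 304 = 194.56 now. The plaintiff offers 194.56 and keeps 800 − 194.56 = 605.44.
So by rejecting in round 1, the plaintiff gets 605.44 next round, worth 0.64 × 605.44 = 387.4816 now.
Offer 374 < 387.4816, so the plaintiff rejects.

Reject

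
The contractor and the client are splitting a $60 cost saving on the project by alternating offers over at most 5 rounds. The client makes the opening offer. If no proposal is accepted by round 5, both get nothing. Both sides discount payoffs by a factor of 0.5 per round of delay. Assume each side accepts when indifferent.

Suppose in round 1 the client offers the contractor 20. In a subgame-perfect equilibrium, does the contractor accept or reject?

Round 5 (the client proposes): the contractor will accept anything ≥ 0, so the client offers 0 and keeps 60.
Round 4 (the contractor proposes): the client can get 60 next round, worth 0.5 × 60 = 30 now; the contractor offers that and keeps 30.
Round 3 (the client proposes): the contractor can get 30 next round, worth 0.5 × 30 = 15 now, so the client offers 15, keeping 45.
Round 2 (the contractor proposes): the client can get 45 next round, worth 0.5 × 45 = 22.5 now; the contractor offers that and keeps 37.5.
So by rejecting in round 1, the contractor gets 37.5 next round, worth 0.5 × 37.5 = 18.75 now.
Offer 20 ≥ 18.75, so the contractor accepts.

Accept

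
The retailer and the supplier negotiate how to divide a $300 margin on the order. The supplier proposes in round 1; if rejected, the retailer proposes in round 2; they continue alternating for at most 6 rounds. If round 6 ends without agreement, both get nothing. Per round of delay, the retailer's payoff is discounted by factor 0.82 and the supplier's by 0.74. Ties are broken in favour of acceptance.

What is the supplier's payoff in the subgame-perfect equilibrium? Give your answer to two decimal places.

106.65

Solve by backward induction from round 6.
Round 6 (the retailer proposes): the supplier will accept anything ≥ 0, so the retailer offers 0 and keeps 300.
Round 5 (the supplier proposes): the retailer can get 300 next round, worth 0.82 × 300 = 246 now. The supplier offers 246 and keeps 300 − 246 = 54.
Round 4 (the retailer proposes): the supplier can get 54 next round, worth 0.74 × 54 = 39.96 now, so the retailer offers 39.96, keeping 260.04.
Round 3 (the supplier proposes): the retailer can get 260.04 next round, worth 0.82 × 260.04 = 213.2328 now; the supplier offers that and keeps 86.7672.
Round 2 (the retailer proposes): the supplier can get 86.7672 next round, worth 0.74 × 86.7672 = 64.207728 now, so the retailer offers 64.207728, keeping 235.792272.
Round 1 (the supplier proposes): the retailer can get 235.792272 next round, worth 0.82 × 235.792272 = 193.34966304 now, so the supplier offers 193.34966304, keeping 106.65033696.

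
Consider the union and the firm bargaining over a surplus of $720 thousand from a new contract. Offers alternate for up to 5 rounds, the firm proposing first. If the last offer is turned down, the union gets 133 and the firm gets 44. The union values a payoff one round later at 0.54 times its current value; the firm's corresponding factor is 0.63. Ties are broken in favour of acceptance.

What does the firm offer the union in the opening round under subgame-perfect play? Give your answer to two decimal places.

Solve by backward induction from round 5.
Round 5 (the firm proposes): the union gets 133 if talks fail, so the firm offers 133 and keeps 587.
Round 4 (the union proposes): the firm can get 587 next round, worth 0.63 × 587 = 369.81 now, so the union offers 369.81, keeping 350.19.
Round 3 (the firm proposes): the union can get 350.19 next round, worth 0.54 × 350.19 = 189.1026 now. The firm offers 189.1026 and keeps 720 − 189.1026 = 530.8974.
Round 2 (the union proposes): the firm can get 530.8974 next round, worth 0.63 × 530.8974 = 334.465362 now; the union offers that and keeps 385.534638.
Round 1 (the firm proposes): the union can get 385.534638 next round, worth 0.54 × 385.534638 = 208.18870452 now; the firm offers that and keeps 511.81129548.

208.19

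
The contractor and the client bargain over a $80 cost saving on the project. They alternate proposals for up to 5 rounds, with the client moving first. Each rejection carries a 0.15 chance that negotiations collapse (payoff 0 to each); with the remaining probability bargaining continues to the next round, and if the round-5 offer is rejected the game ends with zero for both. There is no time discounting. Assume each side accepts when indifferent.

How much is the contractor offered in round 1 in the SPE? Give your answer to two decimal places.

Round 5 (the client proposes): the contractor will accept anything ≥ 0, so the client offers 0 and keeps 80.
Round 4 (the contractor proposes): rejecting gives the client an expected 0.85 × 80 = 68. The contractor offers 68 and keeps 80 − 68 = 12.
Round 3 (the client proposes): rejecting gives the contractor an expected 0.85 × 12 = 10.2; the client offers that and keeps 69.8.
Round 2 (the contractor proposes): rejecting gives the client an expected 0.85 × 69.8 = 59.33; the contractor offers that and keeps 20.67.
Round 1 (the client proposes): rejecting gives the contractor an expected 0.85 × 20.67 = 17.5695. The client offers 17.5695 and keeps 80 − 17.5695 = 62.4305.

17.57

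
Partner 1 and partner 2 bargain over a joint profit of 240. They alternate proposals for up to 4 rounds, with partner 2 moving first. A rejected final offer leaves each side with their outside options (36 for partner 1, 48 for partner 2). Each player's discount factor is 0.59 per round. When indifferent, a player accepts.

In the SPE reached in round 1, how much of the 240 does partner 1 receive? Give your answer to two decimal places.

97.49

Round 4 (partner 1 proposes): partner 2 gets 48 if talks fail, so partner 1 offers 48 and keeps 192.
Round 3 (partner 2 proposes): partner 1 can get 192 next round, worth 0.59 × 192 = 113.28 now, so partner 2 offers 113.28, keeping 126.72.
Round 2 (partner 1 proposes): partner 2 can get 126.72 next round, worth 0.59 × 126.72 = 74.7648 now; partner 1 offers that and keeps 165.2352.
Round 1 (partner 2 proposes): partner 1 can get 165.2352 next round, worth 0.59 × 165.2352 = 97.488768 now; partner 2 offers that and keeps 142.511232.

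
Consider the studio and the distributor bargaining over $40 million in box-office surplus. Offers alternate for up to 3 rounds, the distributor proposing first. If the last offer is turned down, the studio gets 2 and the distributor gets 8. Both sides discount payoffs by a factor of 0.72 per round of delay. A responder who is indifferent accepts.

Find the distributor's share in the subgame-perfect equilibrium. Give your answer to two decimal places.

Round 3 (the distributor proposes): the studio gets 2 if talks fail, so the distributor offers 2 and keeps 38.
Round 2 (the studio proposes): the distributor can get 38 next round, worth 0.72 × 38 = 27.36 now, so the studio offers 27.36, keeping 12.64.
Round 1 (the distributor proposes): the studio can get 12.64 next round, worth 0.72 × 12.64 = 9.1008 now, so the distributor offers 9.1008, keeping 30.8992.

30.90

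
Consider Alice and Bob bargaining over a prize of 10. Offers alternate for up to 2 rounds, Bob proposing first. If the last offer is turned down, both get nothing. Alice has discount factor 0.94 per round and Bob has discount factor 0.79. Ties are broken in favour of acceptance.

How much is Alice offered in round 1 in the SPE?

9.4

By backward induction:
Round 2 (Alice proposes): Bob will accept anything ≥ 0, so Alice offers 0 and keeps 10.
Round 1 (Bob proposes): Alice can get 10 next round, worth 0.94 × 10 = 9.4 now; Bob offers that and keeps 0.6.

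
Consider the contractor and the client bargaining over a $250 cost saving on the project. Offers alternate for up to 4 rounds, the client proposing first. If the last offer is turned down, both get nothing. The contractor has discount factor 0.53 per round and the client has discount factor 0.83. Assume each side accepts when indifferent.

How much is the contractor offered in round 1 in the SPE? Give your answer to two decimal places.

80.81

Round 4 (the contractor proposes): rejection yields 0 for the client; the contractor offers 0 and keeps 250.
Round 3 (the client proposes): the contractor can get 250 next round, worth 0.53 × 250 = 132.5 now, so the client offers 132.5, keeping 117.5.
Round 2 (the contractor proposes): the client can get 117.5 next round, worth 0.83 × 117.5 = 97.525 now, so the contractor offers 97.525, keeping 152.475.
Round 1 (the client proposes): the contractor can get 152.475 next round, worth 0.53 × 152.475 = 80.81175 now; the client offers that and keeps 169.18825.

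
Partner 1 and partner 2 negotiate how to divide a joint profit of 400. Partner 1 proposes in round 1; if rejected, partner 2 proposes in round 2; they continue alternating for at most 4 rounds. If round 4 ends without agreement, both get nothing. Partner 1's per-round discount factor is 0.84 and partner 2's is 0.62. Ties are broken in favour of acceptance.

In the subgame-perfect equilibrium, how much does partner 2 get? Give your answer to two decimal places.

168.84

Round 4 (partner 2 proposes): partner 1 will accept anything ≥ 0, so partner 2 offers 0 and keeps 400.
Round 3 (partner 1 proposes): partner 2 can get 400 next round, worth 0.62 × 400 = 248 now. Partner 1 offers 248 and keeps 400 − 248 = 152.
Round 2 (partner 2 proposes): partner 1 can get 152 next round, worth 0.84 × 152 = 127.68 now; partner 2 offers that and keeps 272.32.
Round 1 (partner 1 proposes): partner 2 can get 272.32 next round, worth 0.62 × 272.32 = 168.8384 now; partner 1 offers that and keeps 231.1616.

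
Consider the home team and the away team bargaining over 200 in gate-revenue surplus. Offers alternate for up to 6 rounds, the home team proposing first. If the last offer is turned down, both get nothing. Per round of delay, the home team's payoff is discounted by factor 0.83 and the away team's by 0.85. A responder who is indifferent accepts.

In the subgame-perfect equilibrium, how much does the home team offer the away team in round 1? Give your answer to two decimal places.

By backward induction:
Round 6 (the away team proposes): rejection yields 0 for the home team; the away team offers 0 and keeps 200.
Round 5 (the home team proposes): the away team can get 200 next round, worth 0.85 × 200 = 170 now, so the home team offers 170, keeping 30.
Round 4 (the away team proposes): the home team can get 30 next round, worth 0.83 × 30 = 24.9 now. The away team offers 24.9 and keeps 200 − 24.9 = 175.1.
Round 3 (the home team proposes): the away team can get 175.1 next round, worth 0.85 × 175.1 = 148.835 now. The home team offers 148.835 and keeps 200 − 148.835 = 51.165.
Round 2 (the away team proposes): the home team can get 51.165 next round, worth 0.83 × 51.165 = 42.46695 now; the away team offers that and keeps 157.53305.
Round 1 (the home team proposes): the away team can get 157.53305 next round, worth 0.85 × 157.53305 = 133.9030925 now; the home team offers that and keeps 66.0969075.

133.90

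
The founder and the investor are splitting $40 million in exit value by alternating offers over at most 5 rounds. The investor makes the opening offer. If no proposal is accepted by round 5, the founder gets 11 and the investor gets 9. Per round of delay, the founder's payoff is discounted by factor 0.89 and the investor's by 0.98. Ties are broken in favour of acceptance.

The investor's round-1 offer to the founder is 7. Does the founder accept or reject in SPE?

Work out the founder's continuation value if the offer is rejected.
Round 5 (the investor proposes): the founder gets 11 if talks fail, so the investor offers 11 and keeps 29.
Round 4 (the founder proposes): the investor can get 29 next round, worth 0.98 × 29 = 28.42 now, so the founder offers 28.42, keeping 11.58.
Round 3 (the investor proposes): the founder can get 11.58 next round, worth 0.89 × 11.58 = 10.3062 now, so the investor offers 10.3062, keeping 29.6938.
Round 2 (the founder proposes): the investor can get 29.6938 next round, worth 0.98 × 29.6938 = 29.099924 now; the founder offers that and keeps 10.900076.
So by rejecting in round 1, the founder gets 10.900076 next round, worth 0.89 × 10.900076 = 9.70106764 now.
Offer 7 < 9.70106764, so the founder rejects.

Reject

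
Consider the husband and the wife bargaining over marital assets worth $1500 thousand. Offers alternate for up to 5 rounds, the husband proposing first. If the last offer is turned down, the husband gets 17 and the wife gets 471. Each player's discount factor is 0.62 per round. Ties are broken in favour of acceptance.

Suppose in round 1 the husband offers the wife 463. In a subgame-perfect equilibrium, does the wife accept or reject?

Reject

Round 5 (the husband proposes): the wife gets 471 if talks fail, so the husband offers 471 and keeps 1029.
Round 4 (the wife proposes): the husband can get 1029 next round, worth 0.62 × 1029 = 637.98 now; the wife offers that and keeps 862.02.
Round 3 (the husband proposes): the wife can get 862.02 next round, worth 0.62 × 862.02 = 534.4524 now. The husband offers 534.4524 and keeps 1500 − 534.4524 = 965.5476.
Round 2 (the wife proposes): the husband can get 965.5476 next round, worth 0.62 × 965.5476 = 598.639512 now, so the wife offers 598.639512, keeping 901.360488.
So by rejecting in round 1, the wife gets 901.360488 next round, worth 0.62 × 901.360488 = 558.84350256 now.
Offer 463 < 558.84350256, so the wife rejects.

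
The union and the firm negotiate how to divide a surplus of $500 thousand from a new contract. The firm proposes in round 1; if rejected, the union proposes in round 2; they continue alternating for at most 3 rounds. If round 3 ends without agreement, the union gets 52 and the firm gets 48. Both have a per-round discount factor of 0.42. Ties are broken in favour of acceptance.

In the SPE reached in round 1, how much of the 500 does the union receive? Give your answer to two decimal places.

130.97

By backward induction:
Round 3 (the firm proposes): the union gets 52 if talks fail, so the firm offers 52 and keeps 448.
Round 2 (the union proposes): the firm can get 448 next round, worth 0.42 × 448 = 188.16 now, so the union offers 188.16, keeping 311.84.
Round 1 (the firm proposes): the union can get 311.84 next round, worth 0.42 × 311.84 = 130.9728 now, so the firm offers 130.9728, keeping 369.0272.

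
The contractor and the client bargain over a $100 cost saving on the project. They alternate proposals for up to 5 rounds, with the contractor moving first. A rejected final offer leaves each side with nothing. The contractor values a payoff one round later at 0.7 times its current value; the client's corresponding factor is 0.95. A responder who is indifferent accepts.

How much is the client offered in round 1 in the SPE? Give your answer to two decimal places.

Round 5 (the contractor proposes): the client will accept anything ≥ 0, so the contractor offers 0 and keeps 100.
Round 4 (the client proposes): the contractor can get 100 next round, worth 0.7 × 100 = 70 now. The client offers 70 and keeps 100 − 70 = 30.
Round 3 (the contractor proposes): the client can get 30 next round, worth 0.95 × 30 = 28.5 now. The contractor offers 28.5 and keeps 100 − 28.5 = 71.5.
Round 2 (the client proposes): the contractor can get 71.5 next round, worth 0.7 × 71.5 = 50.05 now; the client offers that and keeps 49.95.
Round 1 (the contractor proposes): the client can get 49.95 next round, worth 0.95 × 49.95 = 47.4525 now; the contractor offers that and keeps 52.5475.

47.45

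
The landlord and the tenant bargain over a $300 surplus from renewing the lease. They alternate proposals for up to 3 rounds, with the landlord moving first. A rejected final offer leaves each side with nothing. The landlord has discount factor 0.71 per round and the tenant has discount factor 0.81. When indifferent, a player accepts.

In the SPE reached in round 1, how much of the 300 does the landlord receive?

Round 3 (the landlord proposes): rejection yields 0 for the tenant; the landlord offers 0 and keeps 300.
Round 2 (the tenant proposes): the landlord can get 300 next round, worth 0.71 × 300 = 213 now; the tenant offers that and keeps 87.
Round 1 (the landlord proposes): the tenant can get 87 next round, worth 0.81 × 87 = 70.47 now, so the landlord offers 70.47, keeping 229.53.

229.53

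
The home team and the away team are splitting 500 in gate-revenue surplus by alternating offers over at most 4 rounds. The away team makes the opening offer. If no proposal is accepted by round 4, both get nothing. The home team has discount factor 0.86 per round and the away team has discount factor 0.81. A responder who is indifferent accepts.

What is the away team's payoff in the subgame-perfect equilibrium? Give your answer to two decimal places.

118.76

Work backward from the last round.
Round 4 (the home team proposes): rejection yields 0 for the away team; the home team offers 0 and keeps 500.
Round 3 (the away team proposes): the home team can get 500 next round, worth 0.86 × 500 = 430 now. The away team offers 430 and keeps 500 − 430 = 70.
Round 2 (the home team proposes): the away team can get 70 next round, worth 0.81 × 70 = 56.7 now. The home team offers 56.7 and keeps 500 − 56.7 = 443.3.
Round 1 (the away team proposes): the home team can get 443.3 next round, worth 0.86 × 443.3 = 381.238 now; the away team offers that and keeps 118.762.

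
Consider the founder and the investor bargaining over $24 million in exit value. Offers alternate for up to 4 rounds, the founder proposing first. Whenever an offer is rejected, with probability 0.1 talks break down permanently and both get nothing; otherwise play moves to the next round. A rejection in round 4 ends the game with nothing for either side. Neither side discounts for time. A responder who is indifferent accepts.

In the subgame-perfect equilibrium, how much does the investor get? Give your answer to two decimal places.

Round 4 (the investor proposes): rejection yields 0 for the founder; the investor offers 0 and keeps 24.
Round 3 (the founder proposes): rejecting gives the investor an expected 0.9 × 24 = 21.6. The founder offers 21.6 and keeps 24 − 21.6 = 2.4.
Round 2 (the investor proposes): rejecting gives the founder an expected 0.9 × 2.4 = 2.16; the investor offers that and keeps 21.84.
Round 1 (the founder proposes): rejecting gives the investor an expected 0.9 × 21.84 = 19.656; the founder offers that and keeps 4.344.

19.66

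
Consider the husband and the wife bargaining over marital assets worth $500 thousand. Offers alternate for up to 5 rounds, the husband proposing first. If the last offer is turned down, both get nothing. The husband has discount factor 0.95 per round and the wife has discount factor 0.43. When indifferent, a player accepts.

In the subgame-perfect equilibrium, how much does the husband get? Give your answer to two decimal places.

Round 5 (the husband proposes): rejection yields 0 for the wife; the husband offers 0 and keeps 500.
Round 4 (the wife proposes): the husband can get 500 next round, worth 0.95 × 500 = 475 now, so the wife offers 475, keeping 25.
Round 3 (the husband proposes): the wife can get 25 next round, worth 0.43 × 25 = 10.75 now. The husband offers 10.75 and keeps 500 − 10.75 = 489.25.
Round 2 (the wife proposes): the husband can get 489.25 next round, worth 0.95 × 489.25 = 464.7875 now; the wife offers that and keeps 35.2125.
Round 1 (the husband proposes): the wife can get 35.2125 next round, worth 0.43 × 35.2125 = 15.141375 now. The husband offers 15.141375 and keeps 500 − 15.141375 = 484.858625.

484.86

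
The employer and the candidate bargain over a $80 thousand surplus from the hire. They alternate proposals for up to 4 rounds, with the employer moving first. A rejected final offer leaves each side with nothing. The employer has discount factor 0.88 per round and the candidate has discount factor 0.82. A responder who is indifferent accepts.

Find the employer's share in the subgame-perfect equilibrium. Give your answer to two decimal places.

24.79

Round 4 (the candidate proposes): the employer will accept anything ≥ 0, so the candidate offers 0 and keeps 80.
Round 3 (the employer proposes): the candidate can get 80 next round, worth 0.82 × 80 = 65.6 now; the employer offers that and keeps 14.4.
Round 2 (the candidate proposes): the employer can get 14.4 next round, worth 0.88 × 14.4 = 12.672 now. The candidate offers 12.672 and keeps 80 − 12.672 = 67.328.
Round 1 (the employer proposes): the candidate can get 67.328 next round, worth 0.82 × 67.328 = 55.20896 now, so the employer offers 55.20896, keeping 24.79104.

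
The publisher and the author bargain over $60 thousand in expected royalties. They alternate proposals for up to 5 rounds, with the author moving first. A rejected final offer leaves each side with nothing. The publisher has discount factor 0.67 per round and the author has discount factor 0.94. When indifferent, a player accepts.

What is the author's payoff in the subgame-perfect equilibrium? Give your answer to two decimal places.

56.07

Round 5 (the author proposes): the publisher will accept anything ≥ 0, so the author offers 0 and keeps 60.
Round 4 (the publisher proposes): the author can get 60 next round, worth 0.94 × 60 = 56.4 now, so the publisher offers 56.4, keeping 3.6.
Round 3 (the author proposes): the publisher can get 3.6 next round, worth 0.67 × 3.6 = 2.412 now; the author offers that and keeps 57.588.
Round 2 (the publisher proposes): the author can get 57.588 next round, worth 0.94 × 57.588 = 54.13272 now. The publisher offers 54.13272 and keeps 60 − 54.13272 = 5.86728.
Round 1 (the author proposes): the publisher can get 5.86728 next round, worth 0.67 × 5.86728 = 3.9310776 now, so the author offers 3.9310776, keeping 56.0689224.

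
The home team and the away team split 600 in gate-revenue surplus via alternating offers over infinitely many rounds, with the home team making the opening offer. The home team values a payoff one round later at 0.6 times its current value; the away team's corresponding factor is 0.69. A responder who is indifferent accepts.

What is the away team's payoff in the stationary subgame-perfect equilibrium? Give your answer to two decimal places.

282.59

Let x be the home team's share when the home team proposes and y be the away team's share when the away team proposes.
The away team accepts iff offered ≥ 0.69·y, so x = 600 − 0.69y. Symmetrically y = 600 − 0.6x.
Substituting: x = 600 − 0.69(600 − 0.6x), giving x(1 − 0.6·0.69) = 600(1 − 0.69).
So x = 600 × 0.31 / 0.586 ≈ 317.4061, and the away team receives 600 − x ≈ 282.5939.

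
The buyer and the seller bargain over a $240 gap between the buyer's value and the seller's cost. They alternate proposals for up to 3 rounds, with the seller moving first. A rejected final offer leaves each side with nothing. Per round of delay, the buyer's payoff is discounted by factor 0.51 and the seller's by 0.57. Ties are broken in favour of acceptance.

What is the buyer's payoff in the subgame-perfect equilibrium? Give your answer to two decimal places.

52.63

Round 3 (the seller proposes): the buyer will accept anything ≥ 0, so the seller offers 0 and keeps 240.
Round 2 (the buyer proposes): the seller can get 240 next round, worth 0.57 × 240 = 136.8 now. The buyer offers 136.8 and keeps 240 − 136.8 = 103.2.
Round 1 (the seller proposes): the buyer can get 103.2 next round, worth 0.51 × 103.2 = 52.632 now. The seller offers 52.632 and keeps 240 − 52.632 = 187.368.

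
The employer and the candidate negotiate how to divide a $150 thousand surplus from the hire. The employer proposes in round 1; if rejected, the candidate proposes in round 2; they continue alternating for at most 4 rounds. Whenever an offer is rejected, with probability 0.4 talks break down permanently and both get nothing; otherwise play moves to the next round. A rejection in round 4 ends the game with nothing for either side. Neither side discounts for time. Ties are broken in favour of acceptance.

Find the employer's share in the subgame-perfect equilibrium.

81.6

By backward induction:
Round 4 (the candidate proposes): rejection yields 0 for the employer; the candidate offers 0 and keeps 150.
Round 3 (the employer proposes): rejecting gives the candidate an expected 0.6 × 150 = 90; the employer offers that and keeps 60.
Round 2 (the candidate proposes): rejecting gives the employer an expected 0.6 × 60 = 36. The candidate offers 36 and keeps 150 − 36 = 114.
Round 1 (the employer proposes): rejecting gives the candidate an expected 0.6 × 114 = 68.4. The employer offers 68.4 and keeps 150 − 68.4 = 81.6.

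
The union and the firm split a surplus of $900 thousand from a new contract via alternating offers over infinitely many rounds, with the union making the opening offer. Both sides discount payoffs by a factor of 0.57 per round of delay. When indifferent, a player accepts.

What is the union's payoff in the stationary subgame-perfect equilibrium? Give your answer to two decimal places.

When the union proposes, the firm accepts any offer worth at least 0.57 times what the firm would get by proposing next round; and vice versa.
This gives x = 900 − 0.57y and y = 900 − 0.57x, where x and y are each side's share when it proposes.
Hence (1 − 0.57·0.57)x = 900(1 − 0.57), i.e. 0.6751·x = 387.
x ≈ 573.2484; the firm's share is 900 − x ≈ 326.7516.

573.25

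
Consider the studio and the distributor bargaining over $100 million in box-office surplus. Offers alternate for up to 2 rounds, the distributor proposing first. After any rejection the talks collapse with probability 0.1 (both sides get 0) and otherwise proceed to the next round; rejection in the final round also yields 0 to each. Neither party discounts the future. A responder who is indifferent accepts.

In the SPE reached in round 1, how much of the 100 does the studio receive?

Round 2 (the studio proposes): rejection yields 0 for the distributor; the studio offers 0 and keeps 100.
Round 1 (the distributor proposes): rejecting gives the studio an expected 0.9 × 100 = 90; the distributor offers that and keeps 10.

90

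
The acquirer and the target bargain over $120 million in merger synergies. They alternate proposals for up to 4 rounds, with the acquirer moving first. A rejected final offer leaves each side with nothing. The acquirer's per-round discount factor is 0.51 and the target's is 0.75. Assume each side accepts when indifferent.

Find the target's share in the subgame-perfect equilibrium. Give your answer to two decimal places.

By backward induction:
Round 4 (the target proposes): rejection yields 0 for the acquirer; the target offers 0 and keeps 120.
Round 3 (the acquirer proposes): the target can get 120 next round, worth 0.75 × 120 = 90 now. The acquirer offers 90 and keeps 120 − 90 = 30.
Round 2 (the target proposes): the acquirer can get 30 next round, worth 0.51 × 30 = 15.3 now. The target offers 15.3 and keeps 120 − 15.3 = 104.7.
Round 1 (the acquirer proposes): the target can get 104.7 next round, worth 0.75 × 104.7 = 78.525 now; the acquirer offers that and keeps 41.475.

78.53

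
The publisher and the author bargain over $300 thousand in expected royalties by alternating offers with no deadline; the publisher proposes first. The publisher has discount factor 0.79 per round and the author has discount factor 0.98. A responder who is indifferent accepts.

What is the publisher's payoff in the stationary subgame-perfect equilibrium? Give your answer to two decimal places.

When the publisher proposes, the author accepts any offer worth at least 0.98 times what the author would get by proposing next round; and vice versa.
This gives x = 300 − 0.98y and y = 300 − 0.79x, where x and y are each side's share when it proposes.
Hence (1 − 0.98·0.79)x = 300(1 − 0.98), i.e. 0.2258·x = 6.
x ≈ 26.5722; the author's share is 300 − x ≈ 273.4278.

26.57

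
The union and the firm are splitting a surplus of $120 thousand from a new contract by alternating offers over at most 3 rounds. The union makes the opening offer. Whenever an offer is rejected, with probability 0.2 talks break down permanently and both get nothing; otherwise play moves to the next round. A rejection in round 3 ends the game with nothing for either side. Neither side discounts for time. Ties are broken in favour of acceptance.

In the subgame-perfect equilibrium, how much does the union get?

100.8

By backward induction:
Round 3 (the union proposes): the firm will accept anything ≥ 0, so the union offers 0 and keeps 120.
Round 2 (the firm proposes): rejecting gives the union an expected 0.8 × 120 = 96, so the firm offers 96, keeping 24.
Round 1 (the union proposes): rejecting gives the firm an expected 0.8 × 24 = 19.2, so the union offers 19.2, keeping 100.8.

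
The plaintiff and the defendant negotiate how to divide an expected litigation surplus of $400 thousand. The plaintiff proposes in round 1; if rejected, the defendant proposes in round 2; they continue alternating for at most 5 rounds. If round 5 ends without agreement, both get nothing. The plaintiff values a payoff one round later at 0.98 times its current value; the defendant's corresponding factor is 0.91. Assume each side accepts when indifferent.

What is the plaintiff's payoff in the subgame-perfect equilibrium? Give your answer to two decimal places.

386.23

Round 5 (the plaintiff proposes): the defendant will accept anything ≥ 0, so the plaintiff offers 0 and keeps 400.
Round 4 (the defendant proposes): the plaintiff can get 400 next round, worth 0.98 × 400 = 392 now. The defendant offers 392 and keeps 400 − 392 = 8.
Round 3 (the plaintiff proposes): the defendant can get 8 next round, worth 0.91 × 8 = 7.28 now. The plaintiff offers 7.28 and keeps 400 − 7.28 = 392.72.
Round 2 (the defendant proposes): the plaintiff can get 392.72 next round, worth 0.98 × 392.72 = 384.8656 now, so the defendant offers 384.8656, keeping 15.1344.
Round 1 (the plaintiff proposes): the defendant can get 15.1344 next round, worth 0.91 × 15.1344 = 13.772304 now; the plaintiff offers that and keeps 386.227696.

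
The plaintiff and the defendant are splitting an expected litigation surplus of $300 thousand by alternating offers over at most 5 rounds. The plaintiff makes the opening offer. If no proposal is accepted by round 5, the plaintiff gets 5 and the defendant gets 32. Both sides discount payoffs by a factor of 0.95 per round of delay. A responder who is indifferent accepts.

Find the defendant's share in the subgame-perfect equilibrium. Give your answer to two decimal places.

Round 5 (the plaintiff proposes): the defendant gets 32 if talks fail, so the plaintiff offers 32 and keeps 268.
Round 4 (the defendant proposes): the plaintiff can get 268 next round, worth 0.95 × 268 = 254.6 now, so the defendant offers 254.6, keeping 45.4.
Round 3 (the plaintiff proposes): the defendant can get 45.4 next round, worth 0.95 × 45.4 = 43.13 now, so the plaintiff offers 43.13, keeping 256.87.
Round 2 (the defendant proposes): the plaintiff can get 256.87 next round, worth 0.95 × 256.87 = 244.0265 now. The defendant offers 244.0265 and keeps 300 − 244.0265 = 55.9735.
Round 1 (the plaintiff proposes): the defendant can get 55.9735 next round, worth 0.95 × 55.9735 = 53.174825 now; the plaintiff offers that and keeps 246.825175.

53.17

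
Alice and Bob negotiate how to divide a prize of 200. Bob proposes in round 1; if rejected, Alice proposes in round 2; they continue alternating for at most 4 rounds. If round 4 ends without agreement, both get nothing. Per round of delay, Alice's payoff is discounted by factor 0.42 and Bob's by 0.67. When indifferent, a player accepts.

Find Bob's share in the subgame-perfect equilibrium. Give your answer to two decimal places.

Round 4 (Alice proposes): rejection yields 0 for Bob; Alice offers 0 and keeps 200.
Round 3 (Bob proposes): Alice can get 200 next round, worth 0.42 × 200 = 84 now; Bob offers that and keeps 116.
Round 2 (Alice proposes): Bob can get 116 next round, worth 0.67 × 116 = 77.72 now, so Alice offers 77.72, keeping 122.28.
Round 1 (Bob proposes): Alice can get 122.28 next round, worth 0.42 × 122.28 = 51.3576 now, so Bob offers 51.3576, keeping 148.6424.

148.64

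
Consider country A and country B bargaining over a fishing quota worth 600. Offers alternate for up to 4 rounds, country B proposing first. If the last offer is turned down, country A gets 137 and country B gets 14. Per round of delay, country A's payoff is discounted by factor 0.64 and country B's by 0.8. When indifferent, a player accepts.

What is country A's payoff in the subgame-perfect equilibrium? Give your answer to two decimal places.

Solve by backward induction from round 4.
Round 4 (country A proposes): country B gets 14 if talks fail, so country A offers 14 and keeps 586.
Round 3 (country B proposes): country A can get 586 next round, worth 0.64 × 586 = 375.04 now; country B offers that and keeps 224.96.
Round 2 (country A proposes): country B can get 224.96 next round, worth 0.8 × 224.96 = 179.968 now. Country A offers 179.968 and keeps 600 − 179.968 = 420.032.
Round 1 (country B proposes): country A can get 420.032 next round, worth 0.64 × 420.032 = 268.82048 now, so country B offers 268.82048, keeping 331.17952.

268.82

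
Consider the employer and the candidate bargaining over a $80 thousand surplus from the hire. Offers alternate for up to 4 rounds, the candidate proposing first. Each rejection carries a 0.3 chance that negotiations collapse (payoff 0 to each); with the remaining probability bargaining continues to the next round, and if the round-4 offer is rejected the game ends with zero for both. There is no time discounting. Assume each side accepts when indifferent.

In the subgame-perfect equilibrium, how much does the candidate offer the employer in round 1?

44.24

By backward induction:
Round 4 (the employer proposes): rejection yields 0 for the candidate; the employer offers 0 and keeps 80.
Round 3 (the candidate proposes): rejecting gives the employer an expected 0.7 × 80 = 56, so the candidate offers 56, keeping 24.
Round 2 (the employer proposes): rejecting gives the candidate an expected 0.7 × 24 = 16.8. The employer offers 16.8 and keeps 80 − 16.8 = 63.2.
Round 1 (the candidate proposes): rejecting gives the employer an expected 0.7 × 63.2 = 44.24; the candidate offers that and keeps 35.76.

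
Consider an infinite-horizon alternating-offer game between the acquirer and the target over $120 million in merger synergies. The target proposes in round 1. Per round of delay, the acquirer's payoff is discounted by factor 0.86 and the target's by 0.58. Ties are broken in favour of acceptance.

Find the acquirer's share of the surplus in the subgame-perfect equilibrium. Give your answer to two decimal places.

In a stationary SPE each proposer offers the other exactly their discounted continuation value.
If the target keeps x when proposing and the acquirer keeps y when proposing, then x = 120 − 0.86y and y = 120 − 0.58x.
Solving: x = 120(1 − 0.86) / (1 − 0.58·0.86) = 16.8 / 0.5012 ≈ 33.5196.
The acquirer gets 120 − 33.5196 ≈ 86.4804.

86.48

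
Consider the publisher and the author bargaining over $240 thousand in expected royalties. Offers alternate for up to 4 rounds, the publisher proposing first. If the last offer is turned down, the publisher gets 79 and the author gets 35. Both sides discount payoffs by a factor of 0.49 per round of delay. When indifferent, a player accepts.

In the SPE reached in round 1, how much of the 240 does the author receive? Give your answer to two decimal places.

Round 4 (the author proposes): the publisher gets 79 if talks fail, so the author offers 79 and keeps 161.
Round 3 (the publisher proposes): the author can get 161 next round, worth 0.49 × 161 = 78.89 now. The publisher offers 78.89 and keeps 240 − 78.89 = 161.11.
Round 2 (the author proposes): the publisher can get 161.11 next round, worth 0.49 × 161.11 = 78.9439 now, so the author offers 78.9439, keeping 161.0561.
Round 1 (the publisher proposes): the author can get 161.0561 next round, worth 0.49 × 161.0561 = 78.917489 now. The publisher offers 78.917489 and keeps 240 − 78.917489 = 161.082511.

78.92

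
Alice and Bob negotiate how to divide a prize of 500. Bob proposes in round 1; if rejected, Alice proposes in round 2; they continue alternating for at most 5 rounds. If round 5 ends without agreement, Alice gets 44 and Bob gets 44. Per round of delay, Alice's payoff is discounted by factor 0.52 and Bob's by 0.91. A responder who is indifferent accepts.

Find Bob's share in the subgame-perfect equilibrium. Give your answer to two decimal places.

455.67

Solve by backward induction from round 5.
Round 5 (Bob proposes): Alice gets 44 if talks fail, so Bob offers 44 and keeps 456.
Round 4 (Alice proposes): Bob can get 456 next round, worth 0.91 × 456 = 414.96 now. Alice offers 414.96 and keeps 500 − 414.96 = 85.04.
Round 3 (Bob proposes): Alice can get 85.04 next round, worth 0.52 × 85.04 = 44.2208 now; Bob offers that and keeps 455.7792.
Round 2 (Alice proposes): Bob can get 455.7792 next round, worth 0.91 × 455.7792 = 414.759072 now; Alice offers that and keeps 85.240928.
Round 1 (Bob proposes): Alice can get 85.240928 next round, worth 0.52 × 85.240928 = 44.32528256 now, so Bob offers 44.32528256, keeping 455.67471744.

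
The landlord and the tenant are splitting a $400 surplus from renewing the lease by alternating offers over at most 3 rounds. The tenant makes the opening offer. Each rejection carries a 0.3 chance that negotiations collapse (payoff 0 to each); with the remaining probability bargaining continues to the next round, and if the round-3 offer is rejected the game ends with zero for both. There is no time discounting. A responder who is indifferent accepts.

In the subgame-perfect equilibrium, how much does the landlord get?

Round 3 (the tenant proposes): rejection yields 0 for the landlord; the tenant offers 0 and keeps 400.
Round 2 (the landlord proposes): rejecting gives the tenant an expected 0.7 × 400 = 280; the landlord offers that and keeps 120.
Round 1 (the tenant proposes): rejecting gives the landlord an expected 0.7 × 120 = 84; the tenant offers that and keeps 316.

84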